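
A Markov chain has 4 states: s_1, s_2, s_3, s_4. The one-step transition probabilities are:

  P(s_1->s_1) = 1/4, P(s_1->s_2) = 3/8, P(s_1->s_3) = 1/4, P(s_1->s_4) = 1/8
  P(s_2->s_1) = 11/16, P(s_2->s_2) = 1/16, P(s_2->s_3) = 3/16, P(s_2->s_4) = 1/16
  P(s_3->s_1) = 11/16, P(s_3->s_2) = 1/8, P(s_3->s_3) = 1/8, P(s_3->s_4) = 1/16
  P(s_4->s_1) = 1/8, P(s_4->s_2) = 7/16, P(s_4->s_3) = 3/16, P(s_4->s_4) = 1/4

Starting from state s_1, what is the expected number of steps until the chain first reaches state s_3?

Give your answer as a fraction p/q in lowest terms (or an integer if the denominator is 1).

Let h_i = expected steps to first reach s_3 from state i.
Boundary: h_s_3 = 0.
First-step equations for the other states:
  h_s_1 = 1 + 1/4*h_s_1 + 3/8*h_s_2 + 1/4*h_s_3 + 1/8*h_s_4
  h_s_2 = 1 + 11/16*h_s_1 + 1/16*h_s_2 + 3/16*h_s_3 + 1/16*h_s_4
  h_s_4 = 1 + 1/8*h_s_1 + 7/16*h_s_2 + 3/16*h_s_3 + 1/4*h_s_4

Substituting h_s_3 = 0 and rearranging gives the linear system (I - Q) h = 1:
  [3/4, -3/8, -1/8] . (h_s_1, h_s_2, h_s_4) = 1
  [-11/16, 15/16, -1/16] . (h_s_1, h_s_2, h_s_4) = 1
  [-1/8, -7/16, 3/4] . (h_s_1, h_s_2, h_s_4) = 1

Solving yields:
  h_s_1 = 2360/529
  h_s_2 = 2464/529
  h_s_4 = 2536/529

Starting state is s_1, so the expected hitting time is h_s_1 = 2360/529.

Answer: 2360/529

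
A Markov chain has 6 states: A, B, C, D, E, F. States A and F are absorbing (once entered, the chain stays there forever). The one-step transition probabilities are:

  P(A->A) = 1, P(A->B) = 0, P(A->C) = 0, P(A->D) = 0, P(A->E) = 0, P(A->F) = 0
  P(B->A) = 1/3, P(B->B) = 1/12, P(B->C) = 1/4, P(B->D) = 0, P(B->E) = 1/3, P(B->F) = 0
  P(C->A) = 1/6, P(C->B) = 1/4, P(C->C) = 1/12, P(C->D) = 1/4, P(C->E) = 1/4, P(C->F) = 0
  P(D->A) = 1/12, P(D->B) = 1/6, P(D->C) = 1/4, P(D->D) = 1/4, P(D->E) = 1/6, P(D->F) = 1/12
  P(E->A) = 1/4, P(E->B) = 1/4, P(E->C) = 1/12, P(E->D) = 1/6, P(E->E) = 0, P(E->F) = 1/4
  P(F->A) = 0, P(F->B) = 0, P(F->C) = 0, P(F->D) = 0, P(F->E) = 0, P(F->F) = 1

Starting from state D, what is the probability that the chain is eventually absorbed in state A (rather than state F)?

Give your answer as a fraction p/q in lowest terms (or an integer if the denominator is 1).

Answer: 357/526

Derivation:
Let a_i = P(absorbed in A | start in state i).
Boundary conditions: a_A = 1, a_F = 0.
For each transient state i, a_i = sum_j P(i->j) * a_j:
  a_B = 1/3*a_A + 1/12*a_B + 1/4*a_C + 0*a_D + 1/3*a_E + 0*a_F
  a_C = 1/6*a_A + 1/4*a_B + 1/12*a_C + 1/4*a_D + 1/4*a_E + 0*a_F
  a_D = 1/12*a_A + 1/6*a_B + 1/4*a_C + 1/4*a_D + 1/6*a_E + 1/12*a_F
  a_E = 1/4*a_A + 1/4*a_B + 1/12*a_C + 1/6*a_D + 0*a_E + 1/4*a_F

Substituting a_A = 1 and a_F = 0, rearrange to (I - Q) a = r where r[i] = P(i -> A):
  [11/12, -1/4, 0, -1/3] . (a_B, a_C, a_D, a_E) = 1/3
  [-1/4, 11/12, -1/4, -1/4] . (a_B, a_C, a_D, a_E) = 1/6
  [-1/6, -1/4, 3/4, -1/6] . (a_B, a_C, a_D, a_E) = 1/12
  [-1/4, -1/12, -1/6, 1] . (a_B, a_C, a_D, a_E) = 1/4

Solving yields:
  a_B = 6287/7890
  a_C = 397/526
  a_D = 357/526
  a_E = 4933/7890

Starting state is D, so the absorption probability is a_D = 357/526.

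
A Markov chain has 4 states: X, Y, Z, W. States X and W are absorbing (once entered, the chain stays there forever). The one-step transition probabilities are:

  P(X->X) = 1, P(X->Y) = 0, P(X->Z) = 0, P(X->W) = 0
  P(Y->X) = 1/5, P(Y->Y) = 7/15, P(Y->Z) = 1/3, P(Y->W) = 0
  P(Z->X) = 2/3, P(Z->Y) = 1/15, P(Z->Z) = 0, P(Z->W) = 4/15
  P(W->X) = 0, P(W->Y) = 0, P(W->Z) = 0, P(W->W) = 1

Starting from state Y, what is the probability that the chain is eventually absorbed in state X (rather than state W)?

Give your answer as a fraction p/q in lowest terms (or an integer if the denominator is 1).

Answer: 19/23

Derivation:
Let a_i = P(absorbed in X | start in state i).
Boundary conditions: a_X = 1, a_W = 0.
For each transient state i, a_i = sum_j P(i->j) * a_j:
  a_Y = 1/5*a_X + 7/15*a_Y + 1/3*a_Z + 0*a_W
  a_Z = 2/3*a_X + 1/15*a_Y + 0*a_Z + 4/15*a_W

Substituting a_X = 1 and a_W = 0, rearrange to (I - Q) a = r where r[i] = P(i -> X):
  [8/15, -1/3] . (a_Y, a_Z) = 1/5
  [-1/15, 1] . (a_Y, a_Z) = 2/3

Solving yields:
  a_Y = 19/23
  a_Z = 83/115

Starting state is Y, so the absorption probability is a_Y = 19/23.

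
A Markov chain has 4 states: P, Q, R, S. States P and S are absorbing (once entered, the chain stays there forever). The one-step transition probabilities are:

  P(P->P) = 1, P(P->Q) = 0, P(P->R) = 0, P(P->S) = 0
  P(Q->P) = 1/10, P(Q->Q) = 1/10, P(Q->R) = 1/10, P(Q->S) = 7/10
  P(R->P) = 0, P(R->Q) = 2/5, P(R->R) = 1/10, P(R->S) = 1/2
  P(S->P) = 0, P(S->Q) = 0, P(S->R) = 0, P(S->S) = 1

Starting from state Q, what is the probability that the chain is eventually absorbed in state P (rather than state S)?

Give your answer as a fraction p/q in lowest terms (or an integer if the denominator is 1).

Let a_i = P(absorbed in P | start in state i).
Boundary conditions: a_P = 1, a_S = 0.
For each transient state i, a_i = sum_j P(i->j) * a_j:
  a_Q = 1/10*a_P + 1/10*a_Q + 1/10*a_R + 7/10*a_S
  a_R = 0*a_P + 2/5*a_Q + 1/10*a_R + 1/2*a_S

Substituting a_P = 1 and a_S = 0, rearrange to (I - Q) a = r where r[i] = P(i -> P):
  [9/10, -1/10] . (a_Q, a_R) = 1/10
  [-2/5, 9/10] . (a_Q, a_R) = 0

Solving yields:
  a_Q = 9/77
  a_R = 4/77

Starting state is Q, so the absorption probability is a_Q = 9/77.

Answer: 9/77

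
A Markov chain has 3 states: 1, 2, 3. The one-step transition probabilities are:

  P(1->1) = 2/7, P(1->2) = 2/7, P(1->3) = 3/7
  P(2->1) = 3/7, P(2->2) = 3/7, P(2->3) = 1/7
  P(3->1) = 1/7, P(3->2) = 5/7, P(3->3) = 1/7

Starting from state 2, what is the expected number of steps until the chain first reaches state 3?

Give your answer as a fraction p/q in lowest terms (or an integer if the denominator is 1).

Let h_i = expected steps to first reach 3 from state i.
Boundary: h_3 = 0.
First-step equations for the other states:
  h_1 = 1 + 2/7*h_1 + 2/7*h_2 + 3/7*h_3
  h_2 = 1 + 3/7*h_1 + 3/7*h_2 + 1/7*h_3

Substituting h_3 = 0 and rearranging gives the linear system (I - Q) h = 1:
  [5/7, -2/7] . (h_1, h_2) = 1
  [-3/7, 4/7] . (h_1, h_2) = 1

Solving yields:
  h_1 = 3
  h_2 = 4

Starting state is 2, so the expected hitting time is h_2 = 4.

Answer: 4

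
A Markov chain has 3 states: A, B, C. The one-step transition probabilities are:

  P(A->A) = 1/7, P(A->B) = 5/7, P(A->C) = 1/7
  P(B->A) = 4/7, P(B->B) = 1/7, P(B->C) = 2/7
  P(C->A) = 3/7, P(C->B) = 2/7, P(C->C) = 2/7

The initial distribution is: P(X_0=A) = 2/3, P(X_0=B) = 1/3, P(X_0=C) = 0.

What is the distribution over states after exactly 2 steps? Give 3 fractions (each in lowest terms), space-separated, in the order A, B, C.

Propagating the distribution step by step (d_{t+1} = d_t * P):
d_0 = (A=2/3, B=1/3, C=0)
  d_1[A] = 2/3*1/7 + 1/3*4/7 + 0*3/7 = 2/7
  d_1[B] = 2/3*5/7 + 1/3*1/7 + 0*2/7 = 11/21
  d_1[C] = 2/3*1/7 + 1/3*2/7 + 0*2/7 = 4/21
d_1 = (A=2/7, B=11/21, C=4/21)
  d_2[A] = 2/7*1/7 + 11/21*4/7 + 4/21*3/7 = 62/147
  d_2[B] = 2/7*5/7 + 11/21*1/7 + 4/21*2/7 = 1/3
  d_2[C] = 2/7*1/7 + 11/21*2/7 + 4/21*2/7 = 12/49
d_2 = (A=62/147, B=1/3, C=12/49)

Answer: 62/147 1/3 12/49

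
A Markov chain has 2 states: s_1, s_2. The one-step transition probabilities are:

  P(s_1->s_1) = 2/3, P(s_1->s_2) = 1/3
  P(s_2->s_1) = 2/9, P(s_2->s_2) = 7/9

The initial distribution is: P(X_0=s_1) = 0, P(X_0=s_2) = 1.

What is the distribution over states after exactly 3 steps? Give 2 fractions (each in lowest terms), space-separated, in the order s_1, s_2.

Propagating the distribution step by step (d_{t+1} = d_t * P):
d_0 = (s_1=0, s_2=1)
  d_1[s_1] = 0*2/3 + 1*2/9 = 2/9
  d_1[s_2] = 0*1/3 + 1*7/9 = 7/9
d_1 = (s_1=2/9, s_2=7/9)
  d_2[s_1] = 2/9*2/3 + 7/9*2/9 = 26/81
  d_2[s_2] = 2/9*1/3 + 7/9*7/9 = 55/81
d_2 = (s_1=26/81, s_2=55/81)
  d_3[s_1] = 26/81*2/3 + 55/81*2/9 = 266/729
  d_3[s_2] = 26/81*1/3 + 55/81*7/9 = 463/729
d_3 = (s_1=266/729, s_2=463/729)

Answer: 266/729 463/729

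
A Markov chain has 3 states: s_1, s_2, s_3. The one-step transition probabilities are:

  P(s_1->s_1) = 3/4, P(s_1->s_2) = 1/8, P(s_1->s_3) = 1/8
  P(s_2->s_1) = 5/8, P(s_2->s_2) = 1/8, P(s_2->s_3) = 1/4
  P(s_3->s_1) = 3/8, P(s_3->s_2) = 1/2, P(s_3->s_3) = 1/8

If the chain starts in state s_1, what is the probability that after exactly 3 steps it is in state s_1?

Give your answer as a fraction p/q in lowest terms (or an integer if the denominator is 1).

Computing P^3 by repeated multiplication:
P^1 =
  s_1: [3/4, 1/8, 1/8]
  s_2: [5/8, 1/8, 1/4]
  s_3: [3/8, 1/2, 1/8]
P^2 =
  s_1: [11/16, 11/64, 9/64]
  s_2: [41/64, 7/32, 9/64]
  s_3: [41/64, 11/64, 3/16]
P^3 =
  s_1: [173/256, 91/512, 75/512]
  s_2: [343/512, 91/512, 39/256]
  s_3: [337/512, 25/128, 75/512]

(P^3)[s_1 -> s_1] = 173/256

Answer: 173/256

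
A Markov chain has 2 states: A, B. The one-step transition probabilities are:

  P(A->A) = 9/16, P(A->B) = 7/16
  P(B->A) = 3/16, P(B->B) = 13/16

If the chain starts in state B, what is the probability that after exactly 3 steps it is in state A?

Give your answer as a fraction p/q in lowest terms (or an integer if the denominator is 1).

Answer: 291/1024

Derivation:
Computing P^3 by repeated multiplication:
P^1 =
  A: [9/16, 7/16]
  B: [3/16, 13/16]
P^2 =
  A: [51/128, 77/128]
  B: [33/128, 95/128]
P^3 =
  A: [345/1024, 679/1024]
  B: [291/1024, 733/1024]

(P^3)[B -> A] = 291/1024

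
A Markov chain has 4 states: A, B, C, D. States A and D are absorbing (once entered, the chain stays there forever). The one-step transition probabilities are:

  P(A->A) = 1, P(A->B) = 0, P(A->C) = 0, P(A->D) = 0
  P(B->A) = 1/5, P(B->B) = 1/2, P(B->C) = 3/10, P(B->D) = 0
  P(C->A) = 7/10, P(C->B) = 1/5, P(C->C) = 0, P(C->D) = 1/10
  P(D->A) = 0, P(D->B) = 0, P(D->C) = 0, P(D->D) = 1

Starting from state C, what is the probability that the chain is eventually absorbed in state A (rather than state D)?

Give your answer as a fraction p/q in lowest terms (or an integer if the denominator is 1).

Answer: 39/44

Derivation:
Let a_i = P(absorbed in A | start in state i).
Boundary conditions: a_A = 1, a_D = 0.
For each transient state i, a_i = sum_j P(i->j) * a_j:
  a_B = 1/5*a_A + 1/2*a_B + 3/10*a_C + 0*a_D
  a_C = 7/10*a_A + 1/5*a_B + 0*a_C + 1/10*a_D

Substituting a_A = 1 and a_D = 0, rearrange to (I - Q) a = r where r[i] = P(i -> A):
  [1/2, -3/10] . (a_B, a_C) = 1/5
  [-1/5, 1] . (a_B, a_C) = 7/10

Solving yields:
  a_B = 41/44
  a_C = 39/44

Starting state is C, so the absorption probability is a_C = 39/44.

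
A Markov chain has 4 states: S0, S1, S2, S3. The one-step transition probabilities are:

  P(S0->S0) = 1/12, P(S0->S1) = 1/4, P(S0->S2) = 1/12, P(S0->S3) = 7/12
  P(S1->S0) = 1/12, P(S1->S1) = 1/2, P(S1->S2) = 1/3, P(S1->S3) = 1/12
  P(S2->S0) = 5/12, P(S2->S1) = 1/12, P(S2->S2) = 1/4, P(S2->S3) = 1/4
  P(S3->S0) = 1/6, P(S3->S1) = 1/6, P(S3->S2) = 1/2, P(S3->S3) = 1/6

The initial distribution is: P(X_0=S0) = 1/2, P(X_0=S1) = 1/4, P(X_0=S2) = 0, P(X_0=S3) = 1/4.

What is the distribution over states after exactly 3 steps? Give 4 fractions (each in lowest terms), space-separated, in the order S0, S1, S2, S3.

Answer: 497/2304 823/3456 167/576 1771/6912

Derivation:
Propagating the distribution step by step (d_{t+1} = d_t * P):
d_0 = (S0=1/2, S1=1/4, S2=0, S3=1/4)
  d_1[S0] = 1/2*1/12 + 1/4*1/12 + 0*5/12 + 1/4*1/6 = 5/48
  d_1[S1] = 1/2*1/4 + 1/4*1/2 + 0*1/12 + 1/4*1/6 = 7/24
  d_1[S2] = 1/2*1/12 + 1/4*1/3 + 0*1/4 + 1/4*1/2 = 1/4
  d_1[S3] = 1/2*7/12 + 1/4*1/12 + 0*1/4 + 1/4*1/6 = 17/48
d_1 = (S0=5/48, S1=7/24, S2=1/4, S3=17/48)
  d_2[S0] = 5/48*1/12 + 7/24*1/12 + 1/4*5/12 + 17/48*1/6 = 113/576
  d_2[S1] = 5/48*1/4 + 7/24*1/2 + 1/4*1/12 + 17/48*1/6 = 145/576
  d_2[S2] = 5/48*1/12 + 7/24*1/3 + 1/4*1/4 + 17/48*1/2 = 199/576
  d_2[S3] = 5/48*7/12 + 7/24*1/12 + 1/4*1/4 + 17/48*1/6 = 119/576
d_2 = (S0=113/576, S1=145/576, S2=199/576, S3=119/576)
  d_3[S0] = 113/576*1/12 + 145/576*1/12 + 199/576*5/12 + 119/576*1/6 = 497/2304
  d_3[S1] = 113/576*1/4 + 145/576*1/2 + 199/576*1/12 + 119/576*1/6 = 823/3456
  d_3[S2] = 113/576*1/12 + 145/576*1/3 + 199/576*1/4 + 119/576*1/2 = 167/576
  d_3[S3] = 113/576*7/12 + 145/576*1/12 + 199/576*1/4 + 119/576*1/6 = 1771/6912
d_3 = (S0=497/2304, S1=823/3456, S2=167/576, S3=1771/6912)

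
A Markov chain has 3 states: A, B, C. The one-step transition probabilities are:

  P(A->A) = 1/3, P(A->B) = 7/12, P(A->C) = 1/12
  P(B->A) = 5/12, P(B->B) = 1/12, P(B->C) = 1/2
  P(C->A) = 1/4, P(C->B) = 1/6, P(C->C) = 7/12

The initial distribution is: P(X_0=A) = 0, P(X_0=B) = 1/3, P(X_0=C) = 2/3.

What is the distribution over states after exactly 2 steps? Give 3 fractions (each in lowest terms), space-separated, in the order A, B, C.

Propagating the distribution step by step (d_{t+1} = d_t * P):
d_0 = (A=0, B=1/3, C=2/3)
  d_1[A] = 0*1/3 + 1/3*5/12 + 2/3*1/4 = 11/36
  d_1[B] = 0*7/12 + 1/3*1/12 + 2/3*1/6 = 5/36
  d_1[C] = 0*1/12 + 1/3*1/2 + 2/3*7/12 = 5/9
d_1 = (A=11/36, B=5/36, C=5/9)
  d_2[A] = 11/36*1/3 + 5/36*5/12 + 5/9*1/4 = 43/144
  d_2[B] = 11/36*7/12 + 5/36*1/12 + 5/9*1/6 = 61/216
  d_2[C] = 11/36*1/12 + 5/36*1/2 + 5/9*7/12 = 181/432
d_2 = (A=43/144, B=61/216, C=181/432)

Answer: 43/144 61/216 181/432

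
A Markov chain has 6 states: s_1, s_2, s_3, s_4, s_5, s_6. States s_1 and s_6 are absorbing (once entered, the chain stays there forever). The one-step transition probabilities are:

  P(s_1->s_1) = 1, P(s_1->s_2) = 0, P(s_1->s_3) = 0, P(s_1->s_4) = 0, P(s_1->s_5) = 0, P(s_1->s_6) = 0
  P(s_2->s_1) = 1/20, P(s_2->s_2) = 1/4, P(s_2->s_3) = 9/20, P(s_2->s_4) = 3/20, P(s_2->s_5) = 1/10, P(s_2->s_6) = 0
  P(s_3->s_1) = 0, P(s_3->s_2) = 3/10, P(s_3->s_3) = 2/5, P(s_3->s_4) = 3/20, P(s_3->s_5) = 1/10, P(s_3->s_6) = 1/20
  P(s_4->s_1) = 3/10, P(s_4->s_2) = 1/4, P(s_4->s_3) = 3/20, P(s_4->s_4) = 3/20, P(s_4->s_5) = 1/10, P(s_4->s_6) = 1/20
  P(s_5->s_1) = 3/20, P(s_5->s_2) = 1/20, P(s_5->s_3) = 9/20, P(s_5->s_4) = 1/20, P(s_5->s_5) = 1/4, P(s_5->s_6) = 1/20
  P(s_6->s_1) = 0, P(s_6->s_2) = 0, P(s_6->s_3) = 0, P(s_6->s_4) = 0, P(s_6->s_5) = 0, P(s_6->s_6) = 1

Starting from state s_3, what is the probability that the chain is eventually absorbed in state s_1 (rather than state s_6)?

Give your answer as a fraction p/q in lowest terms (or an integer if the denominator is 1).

Answer: 10235/15582

Derivation:
Let a_i = P(absorbed in s_1 | start in state i).
Boundary conditions: a_s_1 = 1, a_s_6 = 0.
For each transient state i, a_i = sum_j P(i->j) * a_j:
  a_s_2 = 1/20*a_s_1 + 1/4*a_s_2 + 9/20*a_s_3 + 3/20*a_s_4 + 1/10*a_s_5 + 0*a_s_6
  a_s_3 = 0*a_s_1 + 3/10*a_s_2 + 2/5*a_s_3 + 3/20*a_s_4 + 1/10*a_s_5 + 1/20*a_s_6
  a_s_4 = 3/10*a_s_1 + 1/4*a_s_2 + 3/20*a_s_3 + 3/20*a_s_4 + 1/10*a_s_5 + 1/20*a_s_6
  a_s_5 = 3/20*a_s_1 + 1/20*a_s_2 + 9/20*a_s_3 + 1/20*a_s_4 + 1/4*a_s_5 + 1/20*a_s_6

Substituting a_s_1 = 1 and a_s_6 = 0, rearrange to (I - Q) a = r where r[i] = P(i -> s_1):
  [3/4, -9/20, -3/20, -1/10] . (a_s_2, a_s_3, a_s_4, a_s_5) = 1/20
  [-3/10, 3/5, -3/20, -1/10] . (a_s_2, a_s_3, a_s_4, a_s_5) = 0
  [-1/4, -3/20, 17/20, -1/10] . (a_s_2, a_s_3, a_s_4, a_s_5) = 3/10
  [-1/20, -9/20, -1/20, 3/4] . (a_s_2, a_s_3, a_s_4, a_s_5) = 3/20

Solving yields:
  a_s_2 = 3659/5194
  a_s_3 = 10235/15582
  a_s_4 = 281/371
  a_s_5 = 1796/2597

Starting state is s_3, so the absorption probability is a_s_3 = 10235/15582.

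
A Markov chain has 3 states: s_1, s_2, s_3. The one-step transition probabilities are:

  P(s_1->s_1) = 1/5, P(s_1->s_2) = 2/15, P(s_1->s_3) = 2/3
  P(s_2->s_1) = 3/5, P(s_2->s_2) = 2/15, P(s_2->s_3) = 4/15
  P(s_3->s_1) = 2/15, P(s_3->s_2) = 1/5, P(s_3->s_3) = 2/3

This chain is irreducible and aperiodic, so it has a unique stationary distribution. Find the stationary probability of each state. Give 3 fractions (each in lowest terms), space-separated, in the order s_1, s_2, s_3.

The stationary distribution satisfies pi = pi * P, i.e.:
  pi_s_1 = 1/5*pi_s_1 + 3/5*pi_s_2 + 2/15*pi_s_3
  pi_s_2 = 2/15*pi_s_1 + 2/15*pi_s_2 + 1/5*pi_s_3
  pi_s_3 = 2/3*pi_s_1 + 4/15*pi_s_2 + 2/3*pi_s_3
with normalization: pi_s_1 + pi_s_2 + pi_s_3 = 1.

Using the first 2 balance equations plus normalization, the linear system A*pi = b is:
  [-4/5, 3/5, 2/15] . pi = 0
  [2/15, -13/15, 1/5] . pi = 0
  [1, 1, 1] . pi = 1

Solving yields:
  pi_s_1 = 53/231
  pi_s_2 = 40/231
  pi_s_3 = 46/77

Verification (pi * P):
  53/231*1/5 + 40/231*3/5 + 46/77*2/15 = 53/231 = pi_s_1  (ok)
  53/231*2/15 + 40/231*2/15 + 46/77*1/5 = 40/231 = pi_s_2  (ok)
  53/231*2/3 + 40/231*4/15 + 46/77*2/3 = 46/77 = pi_s_3  (ok)

Answer: 53/231 40/231 46/77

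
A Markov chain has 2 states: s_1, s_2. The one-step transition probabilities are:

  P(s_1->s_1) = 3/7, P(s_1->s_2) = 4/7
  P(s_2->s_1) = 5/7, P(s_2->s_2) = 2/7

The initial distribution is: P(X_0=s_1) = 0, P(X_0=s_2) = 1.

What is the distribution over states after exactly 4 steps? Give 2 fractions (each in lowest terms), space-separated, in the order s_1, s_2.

Propagating the distribution step by step (d_{t+1} = d_t * P):
d_0 = (s_1=0, s_2=1)
  d_1[s_1] = 0*3/7 + 1*5/7 = 5/7
  d_1[s_2] = 0*4/7 + 1*2/7 = 2/7
d_1 = (s_1=5/7, s_2=2/7)
  d_2[s_1] = 5/7*3/7 + 2/7*5/7 = 25/49
  d_2[s_2] = 5/7*4/7 + 2/7*2/7 = 24/49
d_2 = (s_1=25/49, s_2=24/49)
  d_3[s_1] = 25/49*3/7 + 24/49*5/7 = 195/343
  d_3[s_2] = 25/49*4/7 + 24/49*2/7 = 148/343
d_3 = (s_1=195/343, s_2=148/343)
  d_4[s_1] = 195/343*3/7 + 148/343*5/7 = 1325/2401
  d_4[s_2] = 195/343*4/7 + 148/343*2/7 = 1076/2401
d_4 = (s_1=1325/2401, s_2=1076/2401)

Answer: 1325/2401 1076/2401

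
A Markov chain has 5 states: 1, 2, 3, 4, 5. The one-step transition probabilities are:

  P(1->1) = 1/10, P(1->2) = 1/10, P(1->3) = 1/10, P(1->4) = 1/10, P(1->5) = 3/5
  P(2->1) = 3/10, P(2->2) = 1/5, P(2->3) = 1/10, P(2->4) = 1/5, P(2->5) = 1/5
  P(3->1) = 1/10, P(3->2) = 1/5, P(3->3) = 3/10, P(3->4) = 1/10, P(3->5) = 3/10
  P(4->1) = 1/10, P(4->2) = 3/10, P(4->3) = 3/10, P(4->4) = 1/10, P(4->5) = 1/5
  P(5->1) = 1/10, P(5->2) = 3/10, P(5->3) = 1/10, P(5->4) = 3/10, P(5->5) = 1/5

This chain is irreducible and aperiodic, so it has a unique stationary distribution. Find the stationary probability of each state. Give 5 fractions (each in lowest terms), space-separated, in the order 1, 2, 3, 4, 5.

Answer: 831/5686 656/2843 482/2843 1013/5686 783/2843

Derivation:
The stationary distribution satisfies pi = pi * P, i.e.:
  pi_1 = 1/10*pi_1 + 3/10*pi_2 + 1/10*pi_3 + 1/10*pi_4 + 1/10*pi_5
  pi_2 = 1/10*pi_1 + 1/5*pi_2 + 1/5*pi_3 + 3/10*pi_4 + 3/10*pi_5
  pi_3 = 1/10*pi_1 + 1/10*pi_2 + 3/10*pi_3 + 3/10*pi_4 + 1/10*pi_5
  pi_4 = 1/10*pi_1 + 1/5*pi_2 + 1/10*pi_3 + 1/10*pi_4 + 3/10*pi_5
  pi_5 = 3/5*pi_1 + 1/5*pi_2 + 3/10*pi_3 + 1/5*pi_4 + 1/5*pi_5
with normalization: pi_1 + pi_2 + pi_3 + pi_4 + pi_5 = 1.

Using the first 4 balance equations plus normalization, the linear system A*pi = b is:
  [-9/10, 3/10, 1/10, 1/10, 1/10] . pi = 0
  [1/10, -4/5, 1/5, 3/10, 3/10] . pi = 0
  [1/10, 1/10, -7/10, 3/10, 1/10] . pi = 0
  [1/10, 1/5, 1/10, -9/10, 3/10] . pi = 0
  [1, 1, 1, 1, 1] . pi = 1

Solving yields:
  pi_1 = 831/5686
  pi_2 = 656/2843
  pi_3 = 482/2843
  pi_4 = 1013/5686
  pi_5 = 783/2843

Verification (pi * P):
  831/5686*1/10 + 656/2843*3/10 + 482/2843*1/10 + 1013/5686*1/10 + 783/2843*1/10 = 831/5686 = pi_1  (ok)
  831/5686*1/10 + 656/2843*1/5 + 482/2843*1/5 + 1013/5686*3/10 + 783/2843*3/10 = 656/2843 = pi_2  (ok)
  831/5686*1/10 + 656/2843*1/10 + 482/2843*3/10 + 1013/5686*3/10 + 783/2843*1/10 = 482/2843 = pi_3  (ok)
  831/5686*1/10 + 656/2843*1/5 + 482/2843*1/10 + 1013/5686*1/10 + 783/2843*3/10 = 1013/5686 = pi_4  (ok)
  831/5686*3/5 + 656/2843*1/5 + 482/2843*3/10 + 1013/5686*1/5 + 783/2843*1/5 = 783/2843 = pi_5  (ok)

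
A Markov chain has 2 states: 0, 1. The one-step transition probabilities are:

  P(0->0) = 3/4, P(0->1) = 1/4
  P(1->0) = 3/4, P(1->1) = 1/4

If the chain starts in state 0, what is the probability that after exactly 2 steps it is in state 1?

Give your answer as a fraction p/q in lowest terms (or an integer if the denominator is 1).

Computing P^2 by repeated multiplication:
P^1 =
  0: [3/4, 1/4]
  1: [3/4, 1/4]
P^2 =
  0: [3/4, 1/4]
  1: [3/4, 1/4]

(P^2)[0 -> 1] = 1/4

Answer: 1/4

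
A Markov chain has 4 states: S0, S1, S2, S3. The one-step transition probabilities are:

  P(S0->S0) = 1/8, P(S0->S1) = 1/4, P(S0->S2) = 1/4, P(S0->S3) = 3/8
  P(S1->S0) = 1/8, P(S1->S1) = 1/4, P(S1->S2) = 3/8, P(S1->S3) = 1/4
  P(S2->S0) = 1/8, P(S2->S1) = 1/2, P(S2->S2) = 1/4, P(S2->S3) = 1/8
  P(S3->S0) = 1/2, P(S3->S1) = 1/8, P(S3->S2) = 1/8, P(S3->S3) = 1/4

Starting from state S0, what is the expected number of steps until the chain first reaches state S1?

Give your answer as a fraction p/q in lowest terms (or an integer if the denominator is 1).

Answer: 56/15

Derivation:
Let h_i = expected steps to first reach S1 from state i.
Boundary: h_S1 = 0.
First-step equations for the other states:
  h_S0 = 1 + 1/8*h_S0 + 1/4*h_S1 + 1/4*h_S2 + 3/8*h_S3
  h_S2 = 1 + 1/8*h_S0 + 1/2*h_S1 + 1/4*h_S2 + 1/8*h_S3
  h_S3 = 1 + 1/2*h_S0 + 1/8*h_S1 + 1/8*h_S2 + 1/4*h_S3

Substituting h_S1 = 0 and rearranging gives the linear system (I - Q) h = 1:
  [7/8, -1/4, -3/8] . (h_S0, h_S2, h_S3) = 1
  [-1/8, 3/4, -1/8] . (h_S0, h_S2, h_S3) = 1
  [-1/2, -1/8, 3/4] . (h_S0, h_S2, h_S3) = 1

Solving yields:
  h_S0 = 56/15
  h_S2 = 8/3
  h_S3 = 64/15

Starting state is S0, so the expected hitting time is h_S0 = 56/15.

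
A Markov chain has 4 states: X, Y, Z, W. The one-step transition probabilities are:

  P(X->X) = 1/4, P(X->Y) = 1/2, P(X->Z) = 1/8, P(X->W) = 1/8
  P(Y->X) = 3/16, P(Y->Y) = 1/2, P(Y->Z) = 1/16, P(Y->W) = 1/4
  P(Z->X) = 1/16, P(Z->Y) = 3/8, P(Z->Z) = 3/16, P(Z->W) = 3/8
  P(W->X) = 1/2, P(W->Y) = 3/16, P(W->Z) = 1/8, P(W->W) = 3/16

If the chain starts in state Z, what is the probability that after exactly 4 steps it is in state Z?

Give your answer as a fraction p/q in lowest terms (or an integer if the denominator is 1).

Computing P^4 by repeated multiplication:
P^1 =
  X: [1/4, 1/2, 1/8, 1/8]
  Y: [3/16, 1/2, 1/16, 1/4]
  Z: [1/16, 3/8, 3/16, 3/8]
  W: [1/2, 3/16, 1/8, 3/16]
P^2 =
  X: [29/128, 57/128, 13/128, 29/128]
  Y: [69/256, 53/128, 25/256, 7/32]
  Z: [73/256, 23/64, 29/256, 31/128]
  W: [67/256, 109/256, 31/256, 49/256]
P^3 =
  X: [133/512, 853/2048, 53/512, 451/2048]
  Y: [1067/4096, 859/2048, 431/4096, 55/256]
  Z: [1093/4096, 105/256, 449/4096, 437/2048]
  W: [509/2048, 1741/4096, 217/2048, 903/4096]
P^4 =
  X: [8507/32768, 13705/32768, 3455/32768, 7101/32768]
  Y: [16893/65536, 13753/32768, 6905/65536, 1779/8192]
  Z: [16853/65536, 6875/16384, 6961/65536, 7111/32768]
  W: [16953/65536, 27385/65536, 6885/65536, 14313/65536]

(P^4)[Z -> Z] = 6961/65536

Answer: 6961/65536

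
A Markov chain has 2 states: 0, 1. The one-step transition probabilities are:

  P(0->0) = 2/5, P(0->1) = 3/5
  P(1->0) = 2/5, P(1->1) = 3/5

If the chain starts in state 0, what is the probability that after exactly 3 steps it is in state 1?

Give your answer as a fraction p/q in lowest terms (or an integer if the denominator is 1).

Answer: 3/5

Derivation:
Computing P^3 by repeated multiplication:
P^1 =
  0: [2/5, 3/5]
  1: [2/5, 3/5]
P^2 =
  0: [2/5, 3/5]
  1: [2/5, 3/5]
P^3 =
  0: [2/5, 3/5]
  1: [2/5, 3/5]

(P^3)[0 -> 1] = 3/5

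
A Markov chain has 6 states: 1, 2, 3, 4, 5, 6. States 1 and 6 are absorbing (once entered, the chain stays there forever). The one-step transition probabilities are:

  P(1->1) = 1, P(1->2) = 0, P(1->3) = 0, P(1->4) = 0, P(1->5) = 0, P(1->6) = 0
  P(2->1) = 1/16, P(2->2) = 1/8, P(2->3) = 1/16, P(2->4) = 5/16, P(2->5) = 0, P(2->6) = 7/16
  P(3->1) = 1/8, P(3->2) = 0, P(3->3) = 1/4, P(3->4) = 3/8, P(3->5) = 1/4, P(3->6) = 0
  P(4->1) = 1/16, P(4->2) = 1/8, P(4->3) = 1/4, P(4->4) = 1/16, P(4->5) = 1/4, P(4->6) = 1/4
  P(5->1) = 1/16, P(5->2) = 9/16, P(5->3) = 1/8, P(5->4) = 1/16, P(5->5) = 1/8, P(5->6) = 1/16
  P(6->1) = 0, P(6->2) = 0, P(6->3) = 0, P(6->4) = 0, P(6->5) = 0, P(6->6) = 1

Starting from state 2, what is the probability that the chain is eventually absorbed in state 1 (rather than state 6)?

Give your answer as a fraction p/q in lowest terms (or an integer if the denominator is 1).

Answer: 1074/5479

Derivation:
Let a_i = P(absorbed in 1 | start in state i).
Boundary conditions: a_1 = 1, a_6 = 0.
For each transient state i, a_i = sum_j P(i->j) * a_j:
  a_2 = 1/16*a_1 + 1/8*a_2 + 1/16*a_3 + 5/16*a_4 + 0*a_5 + 7/16*a_6
  a_3 = 1/8*a_1 + 0*a_2 + 1/4*a_3 + 3/8*a_4 + 1/4*a_5 + 0*a_6
  a_4 = 1/16*a_1 + 1/8*a_2 + 1/4*a_3 + 1/16*a_4 + 1/4*a_5 + 1/4*a_6
  a_5 = 1/16*a_1 + 9/16*a_2 + 1/8*a_3 + 1/16*a_4 + 1/8*a_5 + 1/16*a_6

Substituting a_1 = 1 and a_6 = 0, rearrange to (I - Q) a = r where r[i] = P(i -> 1):
  [7/8, -1/16, -5/16, 0] . (a_2, a_3, a_4, a_5) = 1/16
  [0, 3/4, -3/8, -1/4] . (a_2, a_3, a_4, a_5) = 1/8
  [-1/8, -1/4, 15/16, -1/4] . (a_2, a_3, a_4, a_5) = 1/16
  [-9/16, -1/8, -1/16, 7/8] . (a_2, a_3, a_4, a_5) = 1/16

Solving yields:
  a_2 = 1074/5479
  a_3 = 2152/5479
  a_4 = 1481/5479
  a_5 = 1495/5479

Starting state is 2, so the absorption probability is a_2 = 1074/5479.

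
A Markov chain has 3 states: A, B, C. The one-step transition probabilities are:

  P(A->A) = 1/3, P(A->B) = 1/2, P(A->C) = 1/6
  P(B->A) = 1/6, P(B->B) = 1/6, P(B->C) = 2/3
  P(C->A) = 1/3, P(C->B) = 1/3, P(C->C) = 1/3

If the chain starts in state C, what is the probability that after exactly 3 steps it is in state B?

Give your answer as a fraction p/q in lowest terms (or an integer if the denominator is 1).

Computing P^3 by repeated multiplication:
P^1 =
  A: [1/3, 1/2, 1/6]
  B: [1/6, 1/6, 2/3]
  C: [1/3, 1/3, 1/3]
P^2 =
  A: [1/4, 11/36, 4/9]
  B: [11/36, 1/3, 13/36]
  C: [5/18, 1/3, 7/18]
P^3 =
  A: [61/216, 35/108, 85/216]
  B: [5/18, 71/216, 85/216]
  C: [5/18, 35/108, 43/108]

(P^3)[C -> B] = 35/108

Answer: 35/108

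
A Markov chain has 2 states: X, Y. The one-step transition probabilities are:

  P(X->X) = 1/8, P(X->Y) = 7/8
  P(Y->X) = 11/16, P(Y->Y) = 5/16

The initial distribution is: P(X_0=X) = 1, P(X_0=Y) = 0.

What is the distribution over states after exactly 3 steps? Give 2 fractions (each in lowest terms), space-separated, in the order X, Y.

Propagating the distribution step by step (d_{t+1} = d_t * P):
d_0 = (X=1, Y=0)
  d_1[X] = 1*1/8 + 0*11/16 = 1/8
  d_1[Y] = 1*7/8 + 0*5/16 = 7/8
d_1 = (X=1/8, Y=7/8)
  d_2[X] = 1/8*1/8 + 7/8*11/16 = 79/128
  d_2[Y] = 1/8*7/8 + 7/8*5/16 = 49/128
d_2 = (X=79/128, Y=49/128)
  d_3[X] = 79/128*1/8 + 49/128*11/16 = 697/2048
  d_3[Y] = 79/128*7/8 + 49/128*5/16 = 1351/2048
d_3 = (X=697/2048, Y=1351/2048)

Answer: 697/2048 1351/2048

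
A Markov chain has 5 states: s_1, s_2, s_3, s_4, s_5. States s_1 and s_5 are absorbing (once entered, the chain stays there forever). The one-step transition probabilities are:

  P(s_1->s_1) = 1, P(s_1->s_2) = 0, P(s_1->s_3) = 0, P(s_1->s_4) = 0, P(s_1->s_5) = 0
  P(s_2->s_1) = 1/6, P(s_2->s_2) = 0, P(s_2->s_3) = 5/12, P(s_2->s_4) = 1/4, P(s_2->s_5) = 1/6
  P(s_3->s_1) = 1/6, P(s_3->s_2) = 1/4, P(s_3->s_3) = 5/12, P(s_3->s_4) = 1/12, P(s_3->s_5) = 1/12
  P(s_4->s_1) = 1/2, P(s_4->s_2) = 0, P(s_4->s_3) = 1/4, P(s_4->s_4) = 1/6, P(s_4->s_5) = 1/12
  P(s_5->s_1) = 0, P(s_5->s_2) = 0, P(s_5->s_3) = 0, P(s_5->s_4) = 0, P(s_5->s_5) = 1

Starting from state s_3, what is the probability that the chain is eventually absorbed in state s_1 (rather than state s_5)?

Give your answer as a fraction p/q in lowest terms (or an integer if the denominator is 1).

Let a_i = P(absorbed in s_1 | start in state i).
Boundary conditions: a_s_1 = 1, a_s_5 = 0.
For each transient state i, a_i = sum_j P(i->j) * a_j:
  a_s_2 = 1/6*a_s_1 + 0*a_s_2 + 5/12*a_s_3 + 1/4*a_s_4 + 1/6*a_s_5
  a_s_3 = 1/6*a_s_1 + 1/4*a_s_2 + 5/12*a_s_3 + 1/12*a_s_4 + 1/12*a_s_5
  a_s_4 = 1/2*a_s_1 + 0*a_s_2 + 1/4*a_s_3 + 1/6*a_s_4 + 1/12*a_s_5

Substituting a_s_1 = 1 and a_s_5 = 0, rearrange to (I - Q) a = r where r[i] = P(i -> s_1):
  [1, -5/12, -1/4] . (a_s_2, a_s_3, a_s_4) = 1/6
  [-1/4, 7/12, -1/12] . (a_s_2, a_s_3, a_s_4) = 1/6
  [0, -1/4, 5/6] . (a_s_2, a_s_3, a_s_4) = 1/2

Solving yields:
  a_s_2 = 136/209
  a_s_3 = 142/209
  a_s_4 = 168/209

Starting state is s_3, so the absorption probability is a_s_3 = 142/209.

Answer: 142/209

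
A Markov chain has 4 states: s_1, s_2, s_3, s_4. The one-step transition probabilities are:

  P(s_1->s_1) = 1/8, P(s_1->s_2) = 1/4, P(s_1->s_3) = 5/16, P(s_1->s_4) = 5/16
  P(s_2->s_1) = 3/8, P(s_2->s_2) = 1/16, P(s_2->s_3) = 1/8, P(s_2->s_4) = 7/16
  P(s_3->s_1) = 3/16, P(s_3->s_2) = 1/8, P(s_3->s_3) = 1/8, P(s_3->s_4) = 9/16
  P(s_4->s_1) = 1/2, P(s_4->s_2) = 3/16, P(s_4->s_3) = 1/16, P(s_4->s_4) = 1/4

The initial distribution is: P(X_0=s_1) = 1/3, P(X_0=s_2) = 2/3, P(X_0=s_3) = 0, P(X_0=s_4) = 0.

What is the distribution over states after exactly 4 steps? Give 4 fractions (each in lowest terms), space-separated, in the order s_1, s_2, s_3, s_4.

Answer: 30557/98304 11459/65536 15853/98304 23137/65536

Derivation:
Propagating the distribution step by step (d_{t+1} = d_t * P):
d_0 = (s_1=1/3, s_2=2/3, s_3=0, s_4=0)
  d_1[s_1] = 1/3*1/8 + 2/3*3/8 + 0*3/16 + 0*1/2 = 7/24
  d_1[s_2] = 1/3*1/4 + 2/3*1/16 + 0*1/8 + 0*3/16 = 1/8
  d_1[s_3] = 1/3*5/16 + 2/3*1/8 + 0*1/8 + 0*1/16 = 3/16
  d_1[s_4] = 1/3*5/16 + 2/3*7/16 + 0*9/16 + 0*1/4 = 19/48
d_1 = (s_1=7/24, s_2=1/8, s_3=3/16, s_4=19/48)
  d_2[s_1] = 7/24*1/8 + 1/8*3/8 + 3/16*3/16 + 19/48*1/2 = 81/256
  d_2[s_2] = 7/24*1/4 + 1/8*1/16 + 3/16*1/8 + 19/48*3/16 = 137/768
  d_2[s_3] = 7/24*5/16 + 1/8*1/8 + 3/16*1/8 + 19/48*1/16 = 119/768
  d_2[s_4] = 7/24*5/16 + 1/8*7/16 + 3/16*9/16 + 19/48*1/4 = 269/768
d_2 = (s_1=81/256, s_2=137/768, s_3=119/768, s_4=269/768)
  d_3[s_1] = 81/256*1/8 + 137/768*3/8 + 119/768*3/16 + 269/768*1/2 = 3817/12288
  d_3[s_2] = 81/256*1/4 + 137/768*1/16 + 119/768*1/8 + 269/768*3/16 = 359/2048
  d_3[s_3] = 81/256*5/16 + 137/768*1/8 + 119/768*1/8 + 269/768*1/16 = 499/3072
  d_3[s_4] = 81/256*5/16 + 137/768*7/16 + 119/768*9/16 + 269/768*1/4 = 4321/12288
d_3 = (s_1=3817/12288, s_2=359/2048, s_3=499/3072, s_4=4321/12288)
  d_4[s_1] = 3817/12288*1/8 + 359/2048*3/8 + 499/3072*3/16 + 4321/12288*1/2 = 30557/98304
  d_4[s_2] = 3817/12288*1/4 + 359/2048*1/16 + 499/3072*1/8 + 4321/12288*3/16 = 11459/65536
  d_4[s_3] = 3817/12288*5/16 + 359/2048*1/8 + 499/3072*1/8 + 4321/12288*1/16 = 15853/98304
  d_4[s_4] = 3817/12288*5/16 + 359/2048*7/16 + 499/3072*9/16 + 4321/12288*1/4 = 23137/65536
d_4 = (s_1=30557/98304, s_2=11459/65536, s_3=15853/98304, s_4=23137/65536)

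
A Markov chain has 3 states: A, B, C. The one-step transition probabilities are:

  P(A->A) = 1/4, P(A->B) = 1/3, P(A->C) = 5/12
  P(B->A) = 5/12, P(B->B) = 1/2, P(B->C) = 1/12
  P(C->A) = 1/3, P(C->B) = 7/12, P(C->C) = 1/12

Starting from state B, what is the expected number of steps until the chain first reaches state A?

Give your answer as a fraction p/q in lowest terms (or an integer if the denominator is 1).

Answer: 144/59

Derivation:
Let h_i = expected steps to first reach A from state i.
Boundary: h_A = 0.
First-step equations for the other states:
  h_B = 1 + 5/12*h_A + 1/2*h_B + 1/12*h_C
  h_C = 1 + 1/3*h_A + 7/12*h_B + 1/12*h_C

Substituting h_A = 0 and rearranging gives the linear system (I - Q) h = 1:
  [1/2, -1/12] . (h_B, h_C) = 1
  [-7/12, 11/12] . (h_B, h_C) = 1

Solving yields:
  h_B = 144/59
  h_C = 156/59

Starting state is B, so the expected hitting time is h_B = 144/59.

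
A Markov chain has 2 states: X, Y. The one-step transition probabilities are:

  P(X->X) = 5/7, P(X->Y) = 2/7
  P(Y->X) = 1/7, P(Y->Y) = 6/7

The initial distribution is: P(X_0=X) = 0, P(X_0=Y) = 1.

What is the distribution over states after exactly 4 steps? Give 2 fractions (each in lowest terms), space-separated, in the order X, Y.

Propagating the distribution step by step (d_{t+1} = d_t * P):
d_0 = (X=0, Y=1)
  d_1[X] = 0*5/7 + 1*1/7 = 1/7
  d_1[Y] = 0*2/7 + 1*6/7 = 6/7
d_1 = (X=1/7, Y=6/7)
  d_2[X] = 1/7*5/7 + 6/7*1/7 = 11/49
  d_2[Y] = 1/7*2/7 + 6/7*6/7 = 38/49
d_2 = (X=11/49, Y=38/49)
  d_3[X] = 11/49*5/7 + 38/49*1/7 = 93/343
  d_3[Y] = 11/49*2/7 + 38/49*6/7 = 250/343
d_3 = (X=93/343, Y=250/343)
  d_4[X] = 93/343*5/7 + 250/343*1/7 = 715/2401
  d_4[Y] = 93/343*2/7 + 250/343*6/7 = 1686/2401
d_4 = (X=715/2401, Y=1686/2401)

Answer: 715/2401 1686/2401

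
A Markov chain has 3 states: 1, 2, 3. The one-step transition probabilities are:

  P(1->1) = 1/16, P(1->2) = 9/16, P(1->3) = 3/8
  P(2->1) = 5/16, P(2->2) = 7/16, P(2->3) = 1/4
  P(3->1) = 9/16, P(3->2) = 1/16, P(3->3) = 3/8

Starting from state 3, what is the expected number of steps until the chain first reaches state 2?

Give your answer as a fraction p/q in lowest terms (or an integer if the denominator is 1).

Answer: 4

Derivation:
Let h_i = expected steps to first reach 2 from state i.
Boundary: h_2 = 0.
First-step equations for the other states:
  h_1 = 1 + 1/16*h_1 + 9/16*h_2 + 3/8*h_3
  h_3 = 1 + 9/16*h_1 + 1/16*h_2 + 3/8*h_3

Substituting h_2 = 0 and rearranging gives the linear system (I - Q) h = 1:
  [15/16, -3/8] . (h_1, h_3) = 1
  [-9/16, 5/8] . (h_1, h_3) = 1

Solving yields:
  h_1 = 8/3
  h_3 = 4

Starting state is 3, so the expected hitting time is h_3 = 4.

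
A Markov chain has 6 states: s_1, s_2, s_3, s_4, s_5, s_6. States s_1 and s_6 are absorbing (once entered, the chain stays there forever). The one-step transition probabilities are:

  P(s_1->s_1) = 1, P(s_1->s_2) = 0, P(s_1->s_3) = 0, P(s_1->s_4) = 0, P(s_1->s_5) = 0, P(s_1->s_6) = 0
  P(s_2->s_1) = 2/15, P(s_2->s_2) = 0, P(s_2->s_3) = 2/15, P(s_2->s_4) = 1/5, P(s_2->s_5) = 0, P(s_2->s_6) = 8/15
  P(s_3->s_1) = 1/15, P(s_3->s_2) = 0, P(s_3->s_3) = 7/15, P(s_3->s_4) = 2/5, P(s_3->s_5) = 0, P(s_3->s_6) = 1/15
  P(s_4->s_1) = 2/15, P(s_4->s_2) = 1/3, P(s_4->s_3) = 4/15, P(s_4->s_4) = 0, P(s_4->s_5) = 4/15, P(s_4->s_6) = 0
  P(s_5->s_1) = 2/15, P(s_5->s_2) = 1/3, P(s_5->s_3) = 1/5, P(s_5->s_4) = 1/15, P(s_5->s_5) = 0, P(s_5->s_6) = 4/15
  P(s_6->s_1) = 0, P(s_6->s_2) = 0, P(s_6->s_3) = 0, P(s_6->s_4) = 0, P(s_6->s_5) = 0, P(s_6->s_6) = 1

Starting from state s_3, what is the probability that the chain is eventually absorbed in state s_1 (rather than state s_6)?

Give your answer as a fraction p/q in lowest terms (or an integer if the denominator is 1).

Let a_i = P(absorbed in s_1 | start in state i).
Boundary conditions: a_s_1 = 1, a_s_6 = 0.
For each transient state i, a_i = sum_j P(i->j) * a_j:
  a_s_2 = 2/15*a_s_1 + 0*a_s_2 + 2/15*a_s_3 + 1/5*a_s_4 + 0*a_s_5 + 8/15*a_s_6
  a_s_3 = 1/15*a_s_1 + 0*a_s_2 + 7/15*a_s_3 + 2/5*a_s_4 + 0*a_s_5 + 1/15*a_s_6
  a_s_4 = 2/15*a_s_1 + 1/3*a_s_2 + 4/15*a_s_3 + 0*a_s_4 + 4/15*a_s_5 + 0*a_s_6
  a_s_5 = 2/15*a_s_1 + 1/3*a_s_2 + 1/5*a_s_3 + 1/15*a_s_4 + 0*a_s_5 + 4/15*a_s_6

Substituting a_s_1 = 1 and a_s_6 = 0, rearrange to (I - Q) a = r where r[i] = P(i -> s_1):
  [1, -2/15, -1/5, 0] . (a_s_2, a_s_3, a_s_4, a_s_5) = 2/15
  [0, 8/15, -2/5, 0] . (a_s_2, a_s_3, a_s_4, a_s_5) = 1/15
  [-1/3, -4/15, 1, -4/15] . (a_s_2, a_s_3, a_s_4, a_s_5) = 2/15
  [-1/3, -1/5, -1/15, 1] . (a_s_2, a_s_3, a_s_4, a_s_5) = 2/15

Solving yields:
  a_s_2 = 783/2770
  a_s_3 = 253/554
  a_s_4 = 245/554
  a_s_5 = 193/554

Starting state is s_3, so the absorption probability is a_s_3 = 253/554.

Answer: 253/554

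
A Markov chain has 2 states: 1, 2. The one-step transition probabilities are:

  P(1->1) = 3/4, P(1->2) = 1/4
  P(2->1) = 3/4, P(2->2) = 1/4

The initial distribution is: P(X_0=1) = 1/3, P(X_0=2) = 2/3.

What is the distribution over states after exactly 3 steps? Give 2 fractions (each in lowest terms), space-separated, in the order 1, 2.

Propagating the distribution step by step (d_{t+1} = d_t * P):
d_0 = (1=1/3, 2=2/3)
  d_1[1] = 1/3*3/4 + 2/3*3/4 = 3/4
  d_1[2] = 1/3*1/4 + 2/3*1/4 = 1/4
d_1 = (1=3/4, 2=1/4)
  d_2[1] = 3/4*3/4 + 1/4*3/4 = 3/4
  d_2[2] = 3/4*1/4 + 1/4*1/4 = 1/4
d_2 = (1=3/4, 2=1/4)
  d_3[1] = 3/4*3/4 + 1/4*3/4 = 3/4
  d_3[2] = 3/4*1/4 + 1/4*1/4 = 1/4
d_3 = (1=3/4, 2=1/4)

Answer: 3/4 1/4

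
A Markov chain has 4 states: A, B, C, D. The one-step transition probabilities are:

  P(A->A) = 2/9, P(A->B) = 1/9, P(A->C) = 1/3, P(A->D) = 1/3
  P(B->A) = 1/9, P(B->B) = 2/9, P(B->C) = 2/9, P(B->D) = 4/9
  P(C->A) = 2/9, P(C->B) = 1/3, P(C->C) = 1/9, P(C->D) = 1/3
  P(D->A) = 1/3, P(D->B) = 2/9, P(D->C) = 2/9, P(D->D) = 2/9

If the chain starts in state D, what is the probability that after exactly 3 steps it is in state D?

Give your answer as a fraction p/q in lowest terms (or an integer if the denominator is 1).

Computing P^3 by repeated multiplication:
P^1 =
  A: [2/9, 1/9, 1/3, 1/3]
  B: [1/9, 2/9, 2/9, 4/9]
  C: [2/9, 1/3, 1/9, 1/3]
  D: [1/3, 2/9, 2/9, 2/9]
P^2 =
  A: [20/81, 19/81, 17/81, 25/81]
  B: [20/81, 19/81, 17/81, 25/81]
  C: [2/9, 17/81, 19/81, 1/3]
  D: [2/9, 17/81, 19/81, 1/3]
P^3 =
  A: [56/243, 53/243, 55/243, 79/243]
  B: [56/243, 53/243, 55/243, 79/243]
  C: [172/729, 163/729, 161/729, 233/729]
  D: [172/729, 163/729, 161/729, 233/729]

(P^3)[D -> D] = 233/729

Answer: 233/729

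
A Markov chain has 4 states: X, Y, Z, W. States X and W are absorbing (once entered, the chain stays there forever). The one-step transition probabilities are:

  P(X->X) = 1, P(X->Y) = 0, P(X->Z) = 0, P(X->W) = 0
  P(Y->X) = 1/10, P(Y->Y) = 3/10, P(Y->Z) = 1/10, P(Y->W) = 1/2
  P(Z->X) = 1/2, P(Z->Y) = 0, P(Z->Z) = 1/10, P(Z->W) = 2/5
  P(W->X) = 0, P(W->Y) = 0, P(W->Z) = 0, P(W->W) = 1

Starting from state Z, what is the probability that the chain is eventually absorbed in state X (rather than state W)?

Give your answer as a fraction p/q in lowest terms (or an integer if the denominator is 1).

Let a_i = P(absorbed in X | start in state i).
Boundary conditions: a_X = 1, a_W = 0.
For each transient state i, a_i = sum_j P(i->j) * a_j:
  a_Y = 1/10*a_X + 3/10*a_Y + 1/10*a_Z + 1/2*a_W
  a_Z = 1/2*a_X + 0*a_Y + 1/10*a_Z + 2/5*a_W

Substituting a_X = 1 and a_W = 0, rearrange to (I - Q) a = r where r[i] = P(i -> X):
  [7/10, -1/10] . (a_Y, a_Z) = 1/10
  [0, 9/10] . (a_Y, a_Z) = 1/2

Solving yields:
  a_Y = 2/9
  a_Z = 5/9

Starting state is Z, so the absorption probability is a_Z = 5/9.

Answer: 5/9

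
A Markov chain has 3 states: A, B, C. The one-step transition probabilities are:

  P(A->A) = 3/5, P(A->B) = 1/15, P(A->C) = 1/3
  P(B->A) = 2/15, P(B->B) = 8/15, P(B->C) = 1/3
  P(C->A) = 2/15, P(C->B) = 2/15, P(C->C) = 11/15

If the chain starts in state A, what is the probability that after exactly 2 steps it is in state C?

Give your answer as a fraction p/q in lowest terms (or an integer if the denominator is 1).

Computing P^2 by repeated multiplication:
P^1 =
  A: [3/5, 1/15, 1/3]
  B: [2/15, 8/15, 1/3]
  C: [2/15, 2/15, 11/15]
P^2 =
  A: [31/75, 3/25, 7/15]
  B: [44/225, 76/225, 7/15]
  C: [44/225, 8/45, 47/75]

(P^2)[A -> C] = 7/15

Answer: 7/15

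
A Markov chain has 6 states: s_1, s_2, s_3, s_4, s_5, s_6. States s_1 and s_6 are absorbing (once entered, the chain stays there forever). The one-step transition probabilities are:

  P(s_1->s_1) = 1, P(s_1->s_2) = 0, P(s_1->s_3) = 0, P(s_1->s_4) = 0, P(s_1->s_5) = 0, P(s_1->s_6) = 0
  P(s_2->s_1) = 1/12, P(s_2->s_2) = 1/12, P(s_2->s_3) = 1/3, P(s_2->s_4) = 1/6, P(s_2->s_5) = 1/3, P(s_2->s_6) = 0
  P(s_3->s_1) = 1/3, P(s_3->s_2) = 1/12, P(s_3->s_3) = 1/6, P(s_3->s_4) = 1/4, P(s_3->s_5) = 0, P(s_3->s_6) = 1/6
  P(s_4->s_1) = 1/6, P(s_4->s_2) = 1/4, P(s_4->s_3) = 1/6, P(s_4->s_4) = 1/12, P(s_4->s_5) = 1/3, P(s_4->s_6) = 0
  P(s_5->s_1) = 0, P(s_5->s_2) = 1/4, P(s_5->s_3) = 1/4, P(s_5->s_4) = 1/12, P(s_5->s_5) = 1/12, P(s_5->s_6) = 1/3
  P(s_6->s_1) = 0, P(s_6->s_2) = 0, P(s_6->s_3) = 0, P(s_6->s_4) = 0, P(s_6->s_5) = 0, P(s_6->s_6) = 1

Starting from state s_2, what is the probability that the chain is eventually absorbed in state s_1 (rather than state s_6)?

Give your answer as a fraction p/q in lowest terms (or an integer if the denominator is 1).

Let a_i = P(absorbed in s_1 | start in state i).
Boundary conditions: a_s_1 = 1, a_s_6 = 0.
For each transient state i, a_i = sum_j P(i->j) * a_j:
  a_s_2 = 1/12*a_s_1 + 1/12*a_s_2 + 1/3*a_s_3 + 1/6*a_s_4 + 1/3*a_s_5 + 0*a_s_6
  a_s_3 = 1/3*a_s_1 + 1/12*a_s_2 + 1/6*a_s_3 + 1/4*a_s_4 + 0*a_s_5 + 1/6*a_s_6
  a_s_4 = 1/6*a_s_1 + 1/4*a_s_2 + 1/6*a_s_3 + 1/12*a_s_4 + 1/3*a_s_5 + 0*a_s_6
  a_s_5 = 0*a_s_1 + 1/4*a_s_2 + 1/4*a_s_3 + 1/12*a_s_4 + 1/12*a_s_5 + 1/3*a_s_6

Substituting a_s_1 = 1 and a_s_6 = 0, rearrange to (I - Q) a = r where r[i] = P(i -> s_1):
  [11/12, -1/3, -1/6, -1/3] . (a_s_2, a_s_3, a_s_4, a_s_5) = 1/12
  [-1/12, 5/6, -1/4, 0] . (a_s_2, a_s_3, a_s_4, a_s_5) = 1/3
  [-1/4, -1/6, 11/12, -1/3] . (a_s_2, a_s_3, a_s_4, a_s_5) = 1/6
  [-1/4, -1/4, -1/12, 11/12] . (a_s_2, a_s_3, a_s_4, a_s_5) = 0

Solving yields:
  a_s_2 = 1157/2039
  a_s_3 = 2585/4078
  a_s_4 = 1204/2039
  a_s_5 = 1555/4078

Starting state is s_2, so the absorption probability is a_s_2 = 1157/2039.

Answer: 1157/2039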